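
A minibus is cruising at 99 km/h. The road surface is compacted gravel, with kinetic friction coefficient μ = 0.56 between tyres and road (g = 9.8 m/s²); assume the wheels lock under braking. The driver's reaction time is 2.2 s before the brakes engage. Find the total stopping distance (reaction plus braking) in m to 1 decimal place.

Total stopping distance ≈ 129.4 m

99 km/h ÷ 3.6 = 27.5000 m/s.
a = μg = 0.56 × 9.8 = 5.488 m/s².
Reaction distance = v·t_r = 27.5000 × 2.2 = 60.500 m.
Braking distance = v²/(2a) = 27.5000² / (2 × 5.488) = 756.250 / 10.976 = 68.900 m.
Total = 60.500 + 68.900 = 129.400 m.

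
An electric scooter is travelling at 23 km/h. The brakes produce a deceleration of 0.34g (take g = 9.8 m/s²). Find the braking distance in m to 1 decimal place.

23 km/h ÷ 3.6 = 6.3889 m/s.
a = 0.34 × 9.8 = 3.332 m/s².
Braking distance = v²/(2a) = 6.3889² / (2 × 3.332) = 40.818 / 6.664 = 6.125 m.

Braking distance ≈ 6.1 m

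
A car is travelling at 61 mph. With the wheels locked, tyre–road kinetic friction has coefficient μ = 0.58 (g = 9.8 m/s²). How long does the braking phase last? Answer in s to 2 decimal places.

Braking time ≈ 4.80 s

61 mph × 0.44704 = 27.2694 m/s.
a = μg = 0.58 × 9.8 = 5.684 m/s².
Braking time = v/a = 27.2694 / 5.684 = 4.798 s.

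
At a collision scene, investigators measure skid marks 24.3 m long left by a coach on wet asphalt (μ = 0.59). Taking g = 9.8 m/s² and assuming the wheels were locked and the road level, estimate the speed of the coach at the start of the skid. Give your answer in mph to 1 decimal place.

Deceleration a = μg = 0.59 × 9.8 = 5.782 m/s².
v = √(2a·d) = √(2 × 5.782 × 24.3) = √281.005 = 16.7632 m/s.
= 16.7632 ÷ 0.44704 = 37.498 mph.

Initial speed ≈ 37.5 mph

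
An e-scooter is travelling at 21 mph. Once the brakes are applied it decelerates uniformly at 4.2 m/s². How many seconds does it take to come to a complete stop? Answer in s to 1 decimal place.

Braking time ≈ 2.2 s

21 mph × 0.44704 = 9.3878 m/s.
Braking time = v/a = 9.3878 / 4.200 = 2.235 s.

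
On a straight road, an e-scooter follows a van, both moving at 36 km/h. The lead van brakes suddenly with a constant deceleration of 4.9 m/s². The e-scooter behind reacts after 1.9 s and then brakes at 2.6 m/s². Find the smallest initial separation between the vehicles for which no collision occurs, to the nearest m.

Minimum gap ≈ 28 m

36 km/h ÷ 3.6 = 10.0000 m/s.
Leader travels v²/(2a_L) = 100.000 / 9.800 = 10.204 m before stopping.
Follower covers v·t_r = 10.0000 × 1.9 = 19.000 m while reacting, then v²/(2a_F) = 100.000 / 5.200 = 19.231 m while braking, for a total of 19.000 + 19.231 = 38.231 m.
Since a_F ≤ a_L and the follower starts braking later, the follower is never slower than the leader, so the closest approach is when both have stopped.
Minimum gap = 38.231 − 10.204 = 28.027 m.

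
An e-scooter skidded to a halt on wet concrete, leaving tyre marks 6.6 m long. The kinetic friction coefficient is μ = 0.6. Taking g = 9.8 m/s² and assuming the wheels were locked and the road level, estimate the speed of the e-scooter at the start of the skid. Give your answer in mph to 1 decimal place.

Initial speed ≈ 19.7 mph

Deceleration a = μg = 0.6 × 9.8 = 5.880 m/s².
v = √(2a·d) = √(2 × 5.880 × 6.6) = √77.616 = 8.8100 m/s.
= 8.8100 ÷ 0.44704 = 19.707 mph.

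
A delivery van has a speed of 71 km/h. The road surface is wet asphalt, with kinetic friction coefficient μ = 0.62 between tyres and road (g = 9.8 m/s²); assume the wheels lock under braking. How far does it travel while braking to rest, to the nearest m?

71 km/h ÷ 3.6 = 19.7222 m/s.
a = μg = 0.62 × 9.8 = 6.076 m/s².
Braking distance = v²/(2a) = 19.7222² / (2 × 6.076) = 388.965 / 12.152 = 32.008 m.

Braking distance ≈ 32 m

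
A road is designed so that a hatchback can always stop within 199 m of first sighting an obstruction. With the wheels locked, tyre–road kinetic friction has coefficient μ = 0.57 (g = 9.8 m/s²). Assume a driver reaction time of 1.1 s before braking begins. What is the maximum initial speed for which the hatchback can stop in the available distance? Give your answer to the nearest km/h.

a = μg = 0.57 × 9.8 = 5.586 m/s².
Stopping distance: v·t_r + v²/(2a) = 199 with t_r = 1.1 s and a = 5.586 m/s².
So v² + 12.289 v − 2223.23 = 0.
Positive root: v = −a·t_r + √((a·t_r)² + 2a·d) = −6.145 + √(37.761 + 2223.23) = 41.4049 m/s.
41.4049 m/s × 3.6 = 149.058 km/h.

Maximum speed ≈ 149 km/h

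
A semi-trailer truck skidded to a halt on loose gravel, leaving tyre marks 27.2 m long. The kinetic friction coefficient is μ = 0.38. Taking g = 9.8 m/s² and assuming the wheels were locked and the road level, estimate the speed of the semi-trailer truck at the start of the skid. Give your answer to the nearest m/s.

Deceleration a = μg = 0.38 × 9.8 = 3.724 m/s².
v = √(2a·d) = √(2 × 3.724 × 27.2) = √202.586 = 14.2333 m/s.

Initial speed ≈ 14 m/s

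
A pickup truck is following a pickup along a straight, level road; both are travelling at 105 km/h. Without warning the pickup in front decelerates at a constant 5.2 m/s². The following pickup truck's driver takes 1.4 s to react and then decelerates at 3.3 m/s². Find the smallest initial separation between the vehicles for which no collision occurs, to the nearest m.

105 km/h ÷ 3.6 = 29.1667 m/s.
Leader travels v²/(2a_L) = 850.696 / 10.400 = 81.798 m before stopping.
Follower covers v·t_r = 29.1667 × 1.4 = 40.833 m while reacting, then v²/(2a_F) = 850.696 / 6.600 = 128.893 m while braking, for a total of 40.833 + 128.893 = 169.726 m.
Since a_F ≤ a_L and the follower starts braking later, the follower is never slower than the leader, so the closest approach is when both have stopped.
Minimum gap = 169.726 − 81.798 = 87.928 m.

Minimum gap ≈ 88 m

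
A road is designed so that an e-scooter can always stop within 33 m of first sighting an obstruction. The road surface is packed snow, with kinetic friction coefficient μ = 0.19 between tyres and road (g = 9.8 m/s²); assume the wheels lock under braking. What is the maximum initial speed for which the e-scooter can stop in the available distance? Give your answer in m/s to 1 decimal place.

a = μg = 0.19 × 9.8 = 1.862 m/s².
v²/(2a) = d ⇒ v = √(2 × 1.862 × 33) = √122.89 = 11.0856 m/s.

Maximum speed ≈ 11.1 m/s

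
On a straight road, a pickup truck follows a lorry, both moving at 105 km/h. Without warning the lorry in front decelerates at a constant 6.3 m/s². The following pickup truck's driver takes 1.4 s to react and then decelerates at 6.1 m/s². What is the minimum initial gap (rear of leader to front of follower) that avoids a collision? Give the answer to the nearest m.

Minimum gap ≈ 43 m

105 km/h ÷ 3.6 = 29.1667 m/s.
Leader travels v²/(2a_L) = 850.696 / 12.600 = 67.516 m before stopping.
Follower covers v·t_r = 29.1667 × 1.4 = 40.833 m while reacting, then v²/(2a_F) = 850.696 / 12.200 = 69.729 m while braking, for a total of 40.833 + 69.729 = 110.562 m.
Since a_F ≤ a_L and the follower starts braking later, the follower is never slower than the leader, so the closest approach is when both have stopped.
Minimum gap = 110.562 − 67.516 = 43.046 m.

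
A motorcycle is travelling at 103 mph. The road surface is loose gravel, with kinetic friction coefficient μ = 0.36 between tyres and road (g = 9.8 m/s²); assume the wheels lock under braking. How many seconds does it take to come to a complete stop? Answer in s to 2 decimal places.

Braking time ≈ 13.05 s

103 mph × 0.44704 = 46.0451 m/s.
a = μg = 0.36 × 9.8 = 3.528 m/s².
Braking time = v/a = 46.0451 / 3.528 = 13.051 s.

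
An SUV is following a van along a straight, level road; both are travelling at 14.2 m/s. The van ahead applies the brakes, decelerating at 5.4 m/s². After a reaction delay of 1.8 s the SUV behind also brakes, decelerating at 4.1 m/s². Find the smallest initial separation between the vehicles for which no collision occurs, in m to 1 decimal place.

Minimum gap ≈ 31.5 m

Leader travels v²/(2a_L) = 201.640 / 10.800 = 18.670 m before stopping.
Follower covers v·t_r = 14.2000 × 1.8 = 25.560 m while reacting, then v²/(2a_F) = 201.640 / 8.200 = 24.590 m while braking, for a total of 25.560 + 24.590 = 50.150 m.
Since a_F ≤ a_L and the follower starts braking later, the follower is never slower than the leader, so the closest approach is when both have stopped.
Minimum gap = 50.150 − 18.670 = 31.480 m.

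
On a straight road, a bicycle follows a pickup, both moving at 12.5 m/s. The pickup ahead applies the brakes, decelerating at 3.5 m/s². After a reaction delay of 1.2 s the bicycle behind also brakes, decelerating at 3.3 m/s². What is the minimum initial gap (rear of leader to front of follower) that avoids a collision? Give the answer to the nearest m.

Minimum gap ≈ 16 m

Leader travels v²/(2a_L) = 156.250 / 7.000 = 22.321 m before stopping.
Follower covers v·t_r = 12.5000 × 1.2 = 15.000 m while reacting, then v²/(2a_F) = 156.250 / 6.600 = 23.674 m while braking, for a total of 15.000 + 23.674 = 38.674 m.
Since a_F ≤ a_L and the follower starts braking later, the follower is never slower than the leader, so the closest approach is when both have stopped.
Minimum gap = 38.674 − 22.321 = 16.353 m.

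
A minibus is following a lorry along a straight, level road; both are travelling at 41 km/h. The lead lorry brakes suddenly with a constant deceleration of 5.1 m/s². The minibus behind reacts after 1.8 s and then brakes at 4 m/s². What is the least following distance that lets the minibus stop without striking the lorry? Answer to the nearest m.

41 km/h ÷ 3.6 = 11.3889 m/s.
Leader travels v²/(2a_L) = 129.707 / 10.200 = 12.716 m before stopping.
Follower covers v·t_r = 11.3889 × 1.8 = 20.500 m while reacting, then v²/(2a_F) = 129.707 / 8.000 = 16.213 m while braking, for a total of 20.500 + 16.213 = 36.713 m.
Since a_F ≤ a_L and the follower starts braking later, the follower is never slower than the leader, so the closest approach is when both have stopped.
Minimum gap = 36.713 − 12.716 = 23.997 m.

Minimum gap ≈ 24 m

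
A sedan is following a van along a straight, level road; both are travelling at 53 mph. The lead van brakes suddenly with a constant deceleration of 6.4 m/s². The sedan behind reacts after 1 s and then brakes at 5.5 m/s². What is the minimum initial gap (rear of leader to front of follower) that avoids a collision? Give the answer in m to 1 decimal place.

Minimum gap ≈ 30.9 m

53 mph × 0.44704 = 23.6931 m/s.
Leader travels v²/(2a_L) = 561.363 / 12.800 = 43.856 m before stopping.
Follower covers v·t_r = 23.6931 × 1 = 23.693 m while reacting, then v²/(2a_F) = 561.363 / 11.000 = 51.033 m while braking, for a total of 23.693 + 51.033 = 74.726 m.
Since a_F ≤ a_L and the follower starts braking later, the follower is never slower than the leader, so the closest approach is when both have stopped.
Minimum gap = 74.726 − 43.856 = 30.870 m.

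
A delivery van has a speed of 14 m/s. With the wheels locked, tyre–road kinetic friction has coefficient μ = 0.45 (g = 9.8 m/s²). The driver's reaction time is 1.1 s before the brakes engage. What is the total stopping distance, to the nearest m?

a = μg = 0.45 × 9.8 = 4.410 m/s².
Reaction distance = v·t_r = 14.0000 × 1.1 = 15.400 m.
Braking distance = v²/(2a) = 14.0000² / (2 × 4.410) = 196.000 / 8.820 = 22.222 m.
Total = 15.400 + 22.222 = 37.622 m.

Total stopping distance ≈ 38 m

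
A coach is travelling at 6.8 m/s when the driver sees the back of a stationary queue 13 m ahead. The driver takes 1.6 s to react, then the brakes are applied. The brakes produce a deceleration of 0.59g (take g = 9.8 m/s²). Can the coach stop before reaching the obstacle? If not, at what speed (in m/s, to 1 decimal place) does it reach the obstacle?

a = 0.59 × 9.8 = 5.782 m/s².
Reaction distance = 6.8000 × 1.6 = 10.880 m.
Braking distance needed to stop: v²/(2a) = 46.240 / 11.564 = 3.999 m, so total needed = 10.880 + 3.999 = 14.879 m > 13 m — it cannot stop.
Distance remaining when braking begins: 13 − 10.880 = 2.120 m.
v² = v₀² − 2a·d = 46.240 − 2 × 5.782 × 2.120 = 21.724 m²/s².
v = √21.724 = 4.661 m/s.

No — it strikes the obstacle at 4.7 m/s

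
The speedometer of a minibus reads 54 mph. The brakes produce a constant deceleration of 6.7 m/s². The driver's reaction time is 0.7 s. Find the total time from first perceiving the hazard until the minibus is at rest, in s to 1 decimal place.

54 mph × 0.44704 = 24.1402 m/s.
Braking time = v/a = 24.1402 / 6.700 = 3.603 s.
Total = 0.7 + 3.603 = 4.303 s.

Total time ≈ 4.3 s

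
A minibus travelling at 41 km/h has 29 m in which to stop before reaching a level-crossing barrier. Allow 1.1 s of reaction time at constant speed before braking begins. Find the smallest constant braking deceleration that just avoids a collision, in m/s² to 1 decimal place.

Required deceleration ≈ 3.9 m/s²

41 km/h ÷ 3.6 = 11.3889 m/s.
Distance covered during reaction = 11.3889 × 1.1 = 12.528 m.
Distance available for braking: 29 − 12.528 = 16.472 m.
v² = 2a·d ⇒ a = v²/(2d) = 11.3889² / (2 × 16.472) = 129.707 / 32.944 = 3.9372 m/s².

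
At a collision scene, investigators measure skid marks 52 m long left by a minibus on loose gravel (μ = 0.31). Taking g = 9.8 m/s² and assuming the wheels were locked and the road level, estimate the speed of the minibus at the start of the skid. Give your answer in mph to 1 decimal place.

Initial speed ≈ 39.8 mph

Deceleration a = μg = 0.31 × 9.8 = 3.038 m/s².
v = √(2a·d) = √(2 × 3.038 × 52) = √315.952 = 17.7750 m/s.
= 17.7750 ÷ 0.44704 = 39.762 mph.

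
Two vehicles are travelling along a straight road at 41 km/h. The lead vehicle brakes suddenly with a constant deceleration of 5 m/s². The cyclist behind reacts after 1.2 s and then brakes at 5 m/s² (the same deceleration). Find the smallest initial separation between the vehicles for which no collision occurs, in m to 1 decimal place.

Minimum gap ≈ 13.7 m

41 km/h ÷ 3.6 = 11.3889 m/s.
Leader travels v²/(2a_L) = 129.707 / 10.000 = 12.971 m before stopping.
Follower covers v·t_r = 11.3889 × 1.2 = 13.667 m while reacting, then v²/(2a_F) = 129.707 / 10.000 = 12.971 m while braking, for a total of 13.667 + 12.971 = 26.638 m.
Since a_F ≤ a_L and the follower starts braking later, the follower is never slower than the leader, so the closest approach is when both have stopped.
Minimum gap = 26.638 − 12.971 = 13.667 m.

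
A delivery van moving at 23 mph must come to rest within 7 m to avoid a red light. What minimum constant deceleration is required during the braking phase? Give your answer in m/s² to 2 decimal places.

Required deceleration ≈ 7.55 m/s²

23 mph × 0.44704 = 10.2819 m/s.
v² = 2a·d ⇒ a = v²/(2d) = 10.2819² / (2 × 7.000) = 105.717 / 14.000 = 7.5512 m/s².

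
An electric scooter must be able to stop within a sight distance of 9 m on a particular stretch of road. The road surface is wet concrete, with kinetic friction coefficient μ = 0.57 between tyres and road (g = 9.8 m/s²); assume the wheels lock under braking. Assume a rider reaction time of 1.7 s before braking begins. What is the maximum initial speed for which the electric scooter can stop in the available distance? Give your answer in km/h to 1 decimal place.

a = μg = 0.57 × 9.8 = 5.586 m/s².
Stopping distance: v·t_r + v²/(2a) = 9 with t_r = 1.7 s and a = 5.586 m/s².
So v² + 18.992 v − 100.55 = 0.
Positive root: v = −a·t_r + √((a·t_r)² + 2a·d) = −9.496 + √(90.174 + 100.55) = 4.3143 m/s.
4.3143 m/s × 3.6 = 15.531 km/h.

Maximum speed ≈ 15.5 km/h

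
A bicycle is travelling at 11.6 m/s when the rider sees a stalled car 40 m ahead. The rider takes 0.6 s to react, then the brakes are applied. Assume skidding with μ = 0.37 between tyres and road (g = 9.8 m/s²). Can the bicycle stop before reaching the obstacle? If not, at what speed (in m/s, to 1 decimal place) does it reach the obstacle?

Yes — it stops about 14.5 m short of the obstacle, so it never reaches it

a = μg = 0.37 × 9.8 = 3.626 m/s².
Reaction distance = 11.6000 × 0.6 = 6.960 m.
Braking distance = v²/(2a) = 134.560 / 7.252 = 18.555 m.
Total stopping distance = 6.960 + 18.555 = 25.515 m, vs 40 m available — it stops with 40 − 25.515 = 14.485 m to spare.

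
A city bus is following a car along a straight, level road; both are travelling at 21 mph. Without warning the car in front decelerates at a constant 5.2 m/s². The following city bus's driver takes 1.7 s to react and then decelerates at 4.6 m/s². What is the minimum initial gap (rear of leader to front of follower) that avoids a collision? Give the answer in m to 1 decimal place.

Minimum gap ≈ 17.1 m

21 mph × 0.44704 = 9.3878 m/s.
Leader travels v²/(2a_L) = 88.131 / 10.400 = 8.474 m before stopping.
Follower covers v·t_r = 9.3878 × 1.7 = 15.959 m while reacting, then v²/(2a_F) = 88.131 / 9.200 = 9.579 m while braking, for a total of 15.959 + 9.579 = 25.538 m.
Since a_F ≤ a_L and the follower starts braking later, the follower is never slower than the leader, so the closest approach is when both have stopped.
Minimum gap = 25.538 − 8.474 = 17.064 m.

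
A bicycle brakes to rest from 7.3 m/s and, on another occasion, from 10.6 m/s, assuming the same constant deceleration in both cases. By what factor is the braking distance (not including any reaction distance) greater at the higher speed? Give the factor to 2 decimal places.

Factor ≈ 2.11

Braking distance d = v²/(2a), so with a fixed, d ∝ v².
Factor = (10.6/7.3)² = 1.4521² = 2.1086.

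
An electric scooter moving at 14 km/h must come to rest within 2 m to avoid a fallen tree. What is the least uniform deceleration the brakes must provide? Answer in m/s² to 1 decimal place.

14 km/h ÷ 3.6 = 3.8889 m/s.
v² = 2a·d ⇒ a = v²/(2d) = 3.8889² / (2 × 2.000) = 15.124 / 4.000 = 3.7810 m/s².

Required deceleration ≈ 3.8 m/s²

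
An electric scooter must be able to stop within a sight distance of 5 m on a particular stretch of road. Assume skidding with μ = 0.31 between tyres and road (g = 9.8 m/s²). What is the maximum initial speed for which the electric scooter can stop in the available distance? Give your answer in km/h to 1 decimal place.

Maximum speed ≈ 19.8 km/h

a = μg = 0.31 × 9.8 = 3.038 m/s².
v²/(2a) = d ⇒ v = √(2 × 3.038 × 5) = √30.38 = 5.5118 m/s.
5.5118 m/s × 3.6 = 19.842 km/h.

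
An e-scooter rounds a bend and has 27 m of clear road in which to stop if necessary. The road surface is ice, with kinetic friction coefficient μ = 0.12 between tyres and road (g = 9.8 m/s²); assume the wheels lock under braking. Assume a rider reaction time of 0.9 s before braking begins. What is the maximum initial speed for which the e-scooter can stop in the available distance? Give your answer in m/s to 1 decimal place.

a = μg = 0.12 × 9.8 = 1.176 m/s².
Stopping distance: v·t_r + v²/(2a) = 27 with t_r = 0.9 s and a = 1.176 m/s².
So v² + 2.117 v − 63.50 = 0.
Positive root: v = −a·t_r + √((a·t_r)² + 2a·d) = −1.058 + √(1.119 + 63.50) = 6.9806 m/s.

Maximum speed ≈ 7.0 m/s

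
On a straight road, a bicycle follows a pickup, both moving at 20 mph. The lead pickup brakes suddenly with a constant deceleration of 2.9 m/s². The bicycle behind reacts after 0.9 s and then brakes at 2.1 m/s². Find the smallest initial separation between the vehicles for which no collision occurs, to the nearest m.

Minimum gap ≈ 13 m

20 mph × 0.44704 = 8.9408 m/s.
Leader travels v²/(2a_L) = 79.938 / 5.800 = 13.782 m before stopping.
Follower covers v·t_r = 8.9408 × 0.9 = 8.047 m while reacting, then v²/(2a_F) = 79.938 / 4.200 = 19.033 m while braking, for a total of 8.047 + 19.033 = 27.080 m.
Since a_F ≤ a_L and the follower starts braking later, the follower is never slower than the leader, so the closest approach is when both have stopped.
Minimum gap = 27.080 − 13.782 = 13.298 m.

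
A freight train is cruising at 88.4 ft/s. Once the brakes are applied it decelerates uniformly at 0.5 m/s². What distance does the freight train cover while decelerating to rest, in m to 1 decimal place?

88.4 ft/s × 0.3048 = 26.9443 m/s.
Braking distance = v²/(2a) = 26.9443² / (2 × 0.500) = 725.995 / 1.000 = 725.995 m.

Braking distance ≈ 726.0 m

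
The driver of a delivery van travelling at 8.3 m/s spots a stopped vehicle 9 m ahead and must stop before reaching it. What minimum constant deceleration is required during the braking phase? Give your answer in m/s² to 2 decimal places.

Required deceleration ≈ 3.83 m/s²

v² = 2a·d ⇒ a = v²/(2d) = 8.3000² / (2 × 9.000) = 68.890 / 18.000 = 3.8272 m/s².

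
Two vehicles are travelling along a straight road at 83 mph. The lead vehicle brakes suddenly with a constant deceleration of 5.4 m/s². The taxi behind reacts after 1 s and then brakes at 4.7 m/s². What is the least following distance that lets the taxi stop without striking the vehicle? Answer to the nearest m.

Minimum gap ≈ 56 m

83 mph × 0.44704 = 37.1043 m/s.
Leader travels v²/(2a_L) = 1376.729 / 10.800 = 127.475 m before stopping.
Follower covers v·t_r = 37.1043 × 1 = 37.104 m while reacting, then v²/(2a_F) = 1376.729 / 9.400 = 146.461 m while braking, for a total of 37.104 + 146.461 = 183.565 m.
Since a_F ≤ a_L and the follower starts braking later, the follower is never slower than the leader, so the closest approach is when both have stopped.
Minimum gap = 183.565 − 127.475 = 56.090 m.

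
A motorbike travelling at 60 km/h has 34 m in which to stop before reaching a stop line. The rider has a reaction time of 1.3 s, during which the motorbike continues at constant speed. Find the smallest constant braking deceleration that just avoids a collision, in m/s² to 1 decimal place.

60 km/h ÷ 3.6 = 16.6667 m/s.
Distance covered during reaction = 16.6667 × 1.3 = 21.667 m.
Distance available for braking: 34 − 21.667 = 12.333 m.
v² = 2a·d ⇒ a = v²/(2d) = 16.6667² / (2 × 12.333) = 277.779 / 24.666 = 11.2616 m/s².

Required deceleration ≈ 11.3 m/s²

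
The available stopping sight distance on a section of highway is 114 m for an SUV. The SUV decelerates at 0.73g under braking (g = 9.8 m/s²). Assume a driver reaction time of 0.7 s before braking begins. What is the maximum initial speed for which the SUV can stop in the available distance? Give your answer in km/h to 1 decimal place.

Maximum speed ≈ 128.5 km/h

a = 0.73 × 9.8 = 7.154 m/s².
Stopping distance: v·t_r + v²/(2a) = 114 with t_r = 0.7 s and a = 7.154 m/s².
So v² + 10.016 v − 1631.11 = 0.
Positive root: v = −a·t_r + √((a·t_r)² + 2a·d) = −5.008 + √(25.080 + 1631.11) = 35.6883 m/s.
35.6883 m/s × 3.6 = 128.478 km/h.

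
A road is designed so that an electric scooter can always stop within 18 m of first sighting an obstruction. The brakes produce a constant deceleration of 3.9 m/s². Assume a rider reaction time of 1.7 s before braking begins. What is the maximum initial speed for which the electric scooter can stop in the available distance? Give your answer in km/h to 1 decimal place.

Maximum speed ≈ 25.0 km/h

Stopping distance: v·t_r + v²/(2a) = 18 with t_r = 1.7 s and a = 3.900 m/s².
So v² + 13.260 v − 140.40 = 0.
Positive root: v = −a·t_r + √((a·t_r)² + 2a·d) = −6.630 + √(43.957 + 140.40) = 6.9478 m/s.
6.9478 m/s × 3.6 = 25.012 km/h.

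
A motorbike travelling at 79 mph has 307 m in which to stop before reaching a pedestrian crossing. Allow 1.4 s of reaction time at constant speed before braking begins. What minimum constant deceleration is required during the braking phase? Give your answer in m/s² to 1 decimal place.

Required deceleration ≈ 2.4 m/s²

79 mph × 0.44704 = 35.3162 m/s.
Distance covered during reaction = 35.3162 × 1.4 = 49.443 m.
Distance available for braking: 307 − 49.443 = 257.557 m.
v² = 2a·d ⇒ a = v²/(2d) = 35.3162² / (2 × 257.557) = 1247.234 / 515.114 = 2.4213 m/s².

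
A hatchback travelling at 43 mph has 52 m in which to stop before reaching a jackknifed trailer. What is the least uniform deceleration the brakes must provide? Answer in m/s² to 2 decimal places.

Required deceleration ≈ 3.55 m/s²

43 mph × 0.44704 = 19.2227 m/s.
v² = 2a·d ⇒ a = v²/(2d) = 19.2227² / (2 × 52.000) = 369.512 / 104.000 = 3.5530 m/s².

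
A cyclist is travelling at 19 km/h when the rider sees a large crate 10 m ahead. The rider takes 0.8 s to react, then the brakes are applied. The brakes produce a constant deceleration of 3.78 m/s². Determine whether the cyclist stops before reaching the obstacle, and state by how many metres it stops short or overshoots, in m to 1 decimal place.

Yes — it stops 2.1 m short of the obstacle

19 km/h ÷ 3.6 = 5.2778 m/s.
Reaction distance = 5.2778 × 0.8 = 4.222 m.
Braking distance = v²/(2a) = 27.855 / 7.560 = 3.685 m.
Total stopping distance = 4.222 + 3.685 = 7.907 m, vs 10 m available — it stops with 10 − 7.907 = 2.093 m to spare.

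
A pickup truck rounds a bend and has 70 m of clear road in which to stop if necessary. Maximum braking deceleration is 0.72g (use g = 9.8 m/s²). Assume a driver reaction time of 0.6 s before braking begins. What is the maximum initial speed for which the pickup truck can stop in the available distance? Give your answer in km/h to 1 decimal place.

Maximum speed ≈ 98.9 km/h

a = 0.72 × 9.8 = 7.056 m/s².
Stopping distance: v·t_r + v²/(2a) = 70 with t_r = 0.6 s and a = 7.056 m/s².
So v² + 8.467 v − 987.84 = 0.
Positive root: v = −a·t_r + √((a·t_r)² + 2a·d) = −4.234 + √(17.927 + 987.84) = 27.4798 m/s.
27.4798 m/s × 3.6 = 98.927 km/h.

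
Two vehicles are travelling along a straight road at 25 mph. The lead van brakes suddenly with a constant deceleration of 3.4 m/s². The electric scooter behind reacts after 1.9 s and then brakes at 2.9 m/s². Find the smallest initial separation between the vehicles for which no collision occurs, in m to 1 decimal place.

Minimum gap ≈ 24.4 m

25 mph × 0.44704 = 11.1760 m/s.
Leader travels v²/(2a_L) = 124.903 / 6.800 = 18.368 m before stopping.
Follower covers v·t_r = 11.1760 × 1.9 = 21.234 m while reacting, then v²/(2a_F) = 124.903 / 5.800 = 21.535 m while braking, for a total of 21.234 + 21.535 = 42.769 m.
Since a_F ≤ a_L and the follower starts braking later, the follower is never slower than the leader, so the closest approach is when both have stopped.
Minimum gap = 42.769 − 18.368 = 24.401 m.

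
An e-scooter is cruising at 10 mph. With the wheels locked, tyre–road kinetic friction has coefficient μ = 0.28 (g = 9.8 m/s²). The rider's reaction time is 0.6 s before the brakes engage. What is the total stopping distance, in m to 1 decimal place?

Total stopping distance ≈ 6.3 m

10 mph × 0.44704 = 4.4704 m/s.
a = μg = 0.28 × 9.8 = 2.744 m/s².
Reaction distance = v·t_r = 4.4704 × 0.6 = 2.682 m.
Braking distance = v²/(2a) = 4.4704² / (2 × 2.744) = 19.984 / 5.488 = 3.641 m.
Total = 2.682 + 3.641 = 6.323 m.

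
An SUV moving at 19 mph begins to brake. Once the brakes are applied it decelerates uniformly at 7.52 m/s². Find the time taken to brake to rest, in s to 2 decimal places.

19 mph × 0.44704 = 8.4938 m/s.
Braking time = v/a = 8.4938 / 7.520 = 1.129 s.

Braking time ≈ 1.13 s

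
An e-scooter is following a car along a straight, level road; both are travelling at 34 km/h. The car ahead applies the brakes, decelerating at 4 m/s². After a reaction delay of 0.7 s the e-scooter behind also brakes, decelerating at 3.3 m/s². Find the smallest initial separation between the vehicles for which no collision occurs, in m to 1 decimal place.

Minimum gap ≈ 9.0 m

34 km/h ÷ 3.6 = 9.4444 m/s.
Leader travels v²/(2a_L) = 89.197 / 8.000 = 11.150 m before stopping.
Follower covers v·t_r = 9.4444 × 0.7 = 6.611 m while reacting, then v²/(2a_F) = 89.197 / 6.600 = 13.515 m while braking, for a total of 6.611 + 13.515 = 20.126 m.
Since a_F ≤ a_L and the follower starts braking later, the follower is never slower than the leader, so the closest approach is when both have stopped.
Minimum gap = 20.126 − 11.150 = 8.976 m.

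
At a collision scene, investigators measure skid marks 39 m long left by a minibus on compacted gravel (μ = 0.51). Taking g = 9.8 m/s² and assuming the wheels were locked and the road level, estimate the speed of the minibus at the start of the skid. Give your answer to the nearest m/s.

Deceleration a = μg = 0.51 × 9.8 = 4.998 m/s².
v = √(2a·d) = √(2 × 4.998 × 39) = √389.844 = 19.7445 m/s.

Initial speed ≈ 20 m/s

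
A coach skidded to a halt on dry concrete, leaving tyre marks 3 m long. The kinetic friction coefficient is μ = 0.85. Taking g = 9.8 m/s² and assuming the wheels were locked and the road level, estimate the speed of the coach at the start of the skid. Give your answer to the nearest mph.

Initial speed ≈ 16 mph

Deceleration a = μg = 0.85 × 9.8 = 8.330 m/s².
v = √(2a·d) = √(2 × 8.330 × 3) = √49.980 = 7.0697 m/s.
= 7.0697 ÷ 0.44704 = 15.814 mph.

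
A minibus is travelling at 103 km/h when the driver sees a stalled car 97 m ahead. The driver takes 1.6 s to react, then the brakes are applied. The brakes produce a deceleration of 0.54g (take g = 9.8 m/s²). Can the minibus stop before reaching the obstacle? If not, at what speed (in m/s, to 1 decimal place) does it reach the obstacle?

No — it strikes the obstacle at 16.6 m/s

103 km/h ÷ 3.6 = 28.6111 m/s.
a = 0.54 × 9.8 = 5.292 m/s².
Reaction distance = 28.6111 × 1.6 = 45.778 m.
Braking distance needed to stop: v²/(2a) = 818.595 / 10.584 = 77.343 m, so total needed = 45.778 + 77.343 = 123.121 m > 97 m — it cannot stop.
Distance remaining when braking begins: 97 − 45.778 = 51.222 m.
v² = v₀² − 2a·d = 818.595 − 2 × 5.292 × 51.222 = 276.461 m²/s².
v = √276.461 = 16.627 m/s.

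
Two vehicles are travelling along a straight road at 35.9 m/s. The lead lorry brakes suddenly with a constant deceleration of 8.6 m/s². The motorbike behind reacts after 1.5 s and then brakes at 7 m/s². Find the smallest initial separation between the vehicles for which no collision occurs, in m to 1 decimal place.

Leader travels v²/(2a_L) = 1288.810 / 17.200 = 74.931 m before stopping.
Follower covers v·t_r = 35.9000 × 1.5 = 53.850 m while reacting, then v²/(2a_F) = 1288.810 / 14.000 = 92.058 m while braking, for a total of 53.850 + 92.058 = 145.908 m.
Since a_F ≤ a_L and the follower starts braking later, the follower is never slower than the leader, so the closest approach is when both have stopped.
Minimum gap = 145.908 − 74.931 = 70.977 m.

Minimum gap ≈ 71.0 m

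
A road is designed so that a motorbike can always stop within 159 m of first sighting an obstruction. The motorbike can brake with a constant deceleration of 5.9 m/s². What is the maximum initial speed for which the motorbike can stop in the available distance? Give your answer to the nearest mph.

v²/(2a) = d ⇒ v = √(2 × 5.900 × 159) = √1876.20 = 43.3151 m/s.
43.3151 m/s ÷ 0.44704 = 96.893 mph.

Maximum speed ≈ 97 mph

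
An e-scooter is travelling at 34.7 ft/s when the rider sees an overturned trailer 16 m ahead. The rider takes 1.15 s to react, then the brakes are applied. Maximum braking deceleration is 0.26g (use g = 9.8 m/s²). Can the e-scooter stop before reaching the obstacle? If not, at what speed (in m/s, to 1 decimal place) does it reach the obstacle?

34.7 ft/s × 0.3048 = 10.5766 m/s.
a = 0.26 × 9.8 = 2.548 m/s².
Reaction distance = 10.5766 × 1.15 = 12.163 m.
Braking distance needed to stop: v²/(2a) = 111.864 / 5.096 = 21.951 m, so total needed = 12.163 + 21.951 = 34.114 m > 16 m — it cannot stop.
Distance remaining when braking begins: 16 − 12.163 = 3.837 m.
v² = v₀² − 2a·d = 111.864 − 2 × 2.548 × 3.837 = 92.311 m²/s².
v = √92.311 = 9.608 m/s.

No — it strikes the obstacle at 9.6 m/s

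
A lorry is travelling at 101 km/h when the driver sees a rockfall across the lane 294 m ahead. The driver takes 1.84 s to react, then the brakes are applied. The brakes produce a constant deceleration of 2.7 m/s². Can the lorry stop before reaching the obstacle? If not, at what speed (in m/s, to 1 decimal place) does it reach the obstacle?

101 km/h ÷ 3.6 = 28.0556 m/s.
Reaction distance = 28.0556 × 1.84 = 51.622 m.
Braking distance = v²/(2a) = 787.117 / 5.400 = 145.762 m.
Total stopping distance = 51.622 + 145.762 = 197.384 m, vs 294 m available — it stops with 294 − 197.384 = 96.616 m to spare.

Yes — it stops about 96.6 m short of the obstacle, so it never reaches it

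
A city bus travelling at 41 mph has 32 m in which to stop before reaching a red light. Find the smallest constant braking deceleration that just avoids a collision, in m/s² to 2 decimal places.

Required deceleration ≈ 5.25 m/s²

41 mph × 0.44704 = 18.3286 m/s.
v² = 2a·d ⇒ a = v²/(2d) = 18.3286² / (2 × 32.000) = 335.938 / 64.000 = 5.2490 m/s².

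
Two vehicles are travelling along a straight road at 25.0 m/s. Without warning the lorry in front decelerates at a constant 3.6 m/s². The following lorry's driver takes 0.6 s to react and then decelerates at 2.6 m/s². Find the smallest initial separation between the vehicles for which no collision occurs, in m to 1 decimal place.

Minimum gap ≈ 48.4 m

Leader travels v²/(2a_L) = 625.000 / 7.200 = 86.806 m before stopping.
Follower covers v·t_r = 25.0000 × 0.6 = 15.000 m while reacting, then v²/(2a_F) = 625.000 / 5.200 = 120.192 m while braking, for a total of 15.000 + 120.192 = 135.192 m.
Since a_F ≤ a_L and the follower starts braking later, the follower is never slower than the leader, so the closest approach is when both have stopped.
Minimum gap = 135.192 − 86.806 = 48.386 m.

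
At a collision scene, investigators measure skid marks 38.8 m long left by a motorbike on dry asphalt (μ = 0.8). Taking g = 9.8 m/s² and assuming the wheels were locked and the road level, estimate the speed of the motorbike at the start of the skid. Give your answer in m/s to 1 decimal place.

Deceleration a = μg = 0.8 × 9.8 = 7.840 m/s².
v = √(2a·d) = √(2 × 7.840 × 38.8) = √608.384 = 24.6654 m/s.

Initial speed ≈ 24.7 m/s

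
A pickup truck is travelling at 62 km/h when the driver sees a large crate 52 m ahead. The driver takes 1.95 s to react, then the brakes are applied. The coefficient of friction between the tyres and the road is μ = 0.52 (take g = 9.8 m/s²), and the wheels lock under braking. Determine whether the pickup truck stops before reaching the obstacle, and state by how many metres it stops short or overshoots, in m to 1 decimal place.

No — it overshoots by 10.7 m

62 km/h ÷ 3.6 = 17.2222 m/s.
a = μg = 0.52 × 9.8 = 5.096 m/s².
Reaction distance = 17.2222 × 1.95 = 33.583 m.
Braking distance = v²/(2a) = 296.604 / 10.192 = 29.102 m.
Total stopping distance = 33.583 + 29.102 = 62.685 m, vs 52 m available — it cannot stop in time and overshoots by 62.685 − 52 = 10.685 m.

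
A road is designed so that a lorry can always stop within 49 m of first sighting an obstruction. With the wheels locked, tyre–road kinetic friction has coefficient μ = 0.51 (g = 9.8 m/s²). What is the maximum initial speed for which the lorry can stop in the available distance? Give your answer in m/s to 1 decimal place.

Maximum speed ≈ 22.1 m/s

a = μg = 0.51 × 9.8 = 4.998 m/s².
v²/(2a) = d ⇒ v = √(2 × 4.998 × 49) = √489.80 = 22.1314 m/s.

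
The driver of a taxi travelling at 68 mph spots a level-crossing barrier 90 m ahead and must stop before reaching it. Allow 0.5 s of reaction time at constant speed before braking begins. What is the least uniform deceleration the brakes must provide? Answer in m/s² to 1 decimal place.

Required deceleration ≈ 6.2 m/s²

68 mph × 0.44704 = 30.3987 m/s.
Distance covered during reaction = 30.3987 × 0.5 = 15.199 m.
Distance available for braking: 90 − 15.199 = 74.801 m.
v² = 2a·d ⇒ a = v²/(2d) = 30.3987² / (2 × 74.801) = 924.081 / 149.602 = 6.1769 m/s².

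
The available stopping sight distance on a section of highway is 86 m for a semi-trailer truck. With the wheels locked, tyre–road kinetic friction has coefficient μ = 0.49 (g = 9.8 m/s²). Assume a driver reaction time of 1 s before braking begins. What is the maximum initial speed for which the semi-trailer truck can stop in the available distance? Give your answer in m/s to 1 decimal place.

a = μg = 0.49 × 9.8 = 4.802 m/s².
Stopping distance: v·t_r + v²/(2a) = 86 with t_r = 1 s and a = 4.802 m/s².
So v² + 9.604 v − 825.94 = 0.
Positive root: v = −a·t_r + √((a·t_r)² + 2a·d) = −4.802 + √(23.059 + 825.94) = 24.3356 m/s.

Maximum speed ≈ 24.3 m/s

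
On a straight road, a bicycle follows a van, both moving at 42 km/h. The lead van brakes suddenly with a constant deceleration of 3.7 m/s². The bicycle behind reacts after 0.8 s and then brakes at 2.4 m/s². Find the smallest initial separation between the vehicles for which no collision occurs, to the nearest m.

Minimum gap ≈ 19 m

42 km/h ÷ 3.6 = 11.6667 m/s.
Leader travels v²/(2a_L) = 136.112 / 7.400 = 18.394 m before stopping.
Follower covers v·t_r = 11.6667 × 0.8 = 9.333 m while reacting, then v²/(2a_F) = 136.112 / 4.800 = 28.357 m while braking, for a total of 9.333 + 28.357 = 37.690 m.
Since a_F ≤ a_L and the follower starts braking later, the follower is never slower than the leader, so the closest approach is when both have stopped.
Minimum gap = 37.690 − 18.394 = 19.296 m.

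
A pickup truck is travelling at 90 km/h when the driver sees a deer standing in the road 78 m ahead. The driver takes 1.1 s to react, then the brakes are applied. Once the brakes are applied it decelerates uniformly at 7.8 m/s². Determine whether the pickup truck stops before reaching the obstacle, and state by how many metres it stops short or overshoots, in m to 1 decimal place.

Yes — it stops 10.4 m short of the obstacle

90 km/h ÷ 3.6 = 25.0000 m/s.
Reaction distance = 25.0000 × 1.1 = 27.500 m.
Braking distance = v²/(2a) = 625.000 / 15.600 = 40.064 m.
Total stopping distance = 27.500 + 40.064 = 67.564 m, vs 78 m available — it stops with 78 − 67.564 = 10.436 m to spare.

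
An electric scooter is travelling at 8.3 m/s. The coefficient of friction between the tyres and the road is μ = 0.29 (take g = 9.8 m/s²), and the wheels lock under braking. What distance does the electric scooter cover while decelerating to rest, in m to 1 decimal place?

a = μg = 0.29 × 9.8 = 2.842 m/s².
Braking distance = v²/(2a) = 8.3000² / (2 × 2.842) = 68.890 / 5.684 = 12.120 m.

Braking distance ≈ 12.1 m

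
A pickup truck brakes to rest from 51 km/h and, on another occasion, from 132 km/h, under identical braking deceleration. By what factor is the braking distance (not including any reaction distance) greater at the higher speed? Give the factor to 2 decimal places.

Braking distance d = v²/(2a), so with a fixed, d ∝ v².
Factor = (132/51)² = 2.5882² = 6.6988.

Factor ≈ 6.70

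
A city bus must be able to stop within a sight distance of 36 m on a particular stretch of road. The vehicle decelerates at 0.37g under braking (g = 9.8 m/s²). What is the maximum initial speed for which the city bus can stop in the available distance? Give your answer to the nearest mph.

Maximum speed ≈ 36 mph

a = 0.37 × 9.8 = 3.626 m/s².
v²/(2a) = d ⇒ v = √(2 × 3.626 × 36) = √261.07 = 16.1577 m/s.
16.1577 m/s ÷ 0.44704 = 36.144 mph.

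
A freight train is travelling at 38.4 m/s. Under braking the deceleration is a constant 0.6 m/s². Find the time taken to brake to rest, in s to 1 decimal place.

Braking time ≈ 64.0 s

Braking time = v/a = 38.4000 / 0.600 = 64.000 s.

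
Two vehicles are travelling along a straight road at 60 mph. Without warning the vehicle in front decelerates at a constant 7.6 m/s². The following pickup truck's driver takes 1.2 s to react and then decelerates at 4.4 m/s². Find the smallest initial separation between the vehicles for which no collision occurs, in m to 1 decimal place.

Minimum gap ≈ 66.6 m

60 mph × 0.44704 = 26.8224 m/s.
Leader travels v²/(2a_L) = 719.441 / 15.200 = 47.332 m before stopping.
Follower covers v·t_r = 26.8224 × 1.2 = 32.187 m while reacting, then v²/(2a_F) = 719.441 / 8.800 = 81.755 m while braking, for a total of 32.187 + 81.755 = 113.942 m.
Since a_F ≤ a_L and the follower starts braking later, the follower is never slower than the leader, so the closest approach is when both have stopped.
Minimum gap = 113.942 − 47.332 = 66.610 m.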